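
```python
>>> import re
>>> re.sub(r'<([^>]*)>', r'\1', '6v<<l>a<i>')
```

'6v<lai'

Matches: at [2:6] → '<<l>'; at [7:10] → '<i>'.
The replacement refers to a captured group, so each match is rewritten using its own captured text.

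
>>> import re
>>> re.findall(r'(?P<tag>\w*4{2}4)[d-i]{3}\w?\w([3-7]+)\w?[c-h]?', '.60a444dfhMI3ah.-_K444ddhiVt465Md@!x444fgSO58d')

The pattern matches zero or more of a word character, then exactly 2 of a literal '4', then a literal '4' (captured as 'tag'); then exactly 3 of a character in [d-i], then optionally a word character, then a word character; then one or more of a character in [3-7] (captured); then optionally a word character, then optionally a character in [c-h].
Walking the string: at [1:15] match '60a444dfhMI3ah', groups = ('60a444', '3').
Multiple groups make `findall` return tuples — one 2-tuple for the one match.

[('60a444', '3')]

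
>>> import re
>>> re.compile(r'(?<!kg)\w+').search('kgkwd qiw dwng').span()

(0, 5)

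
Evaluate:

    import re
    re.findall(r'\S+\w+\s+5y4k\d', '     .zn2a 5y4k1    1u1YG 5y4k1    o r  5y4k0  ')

The pattern matches one or more of a non-whitespace character; then one or more of a word character, then one or more of whitespace, then the literal '5y'; then the literal '4k', then a digit.
Walking the string: at [5:16] → '.zn2a 5y4k1'; at [20:31] → '1u1YG 5y4k1'.
Since nothing is captured, `findall` lists the 2 matched substrings directly.

['.zn2a 5y4k1', '1u1YG 5y4k1']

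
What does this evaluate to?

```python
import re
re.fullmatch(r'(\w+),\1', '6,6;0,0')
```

The backreference `\1` re-matches whatever the first group consumed, character for character.
`fullmatch` succeeds only if the pattern covers the string from start to end.
Here the string isn't matched end-to-end, so the call returns None.

None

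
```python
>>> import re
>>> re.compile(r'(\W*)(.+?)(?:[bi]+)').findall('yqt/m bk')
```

The pattern matches zero or more of a non-word character (captured); then one or more of any character (lazy) (captured); then one or more of one of [bi] (non-capturing group).
Scanning left to right: at [0:7] match 'yqt/m b', groups = ('', 'yqt/m ').
2 groups means the one result is a tuple of 2 captured strings — 1 here.

[('', 'yqt/m ')]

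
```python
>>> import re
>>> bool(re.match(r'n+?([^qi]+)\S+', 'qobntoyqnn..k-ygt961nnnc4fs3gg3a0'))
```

False

This matches one or more of a literal 'n' (lazy); then one or more of any character except [qi] (captured); then one or more of a non-whitespace character.
`re.match` won't scan ahead — the pattern has to work from the very first character.
Here the string doesn't start with a match, so the call returns None, and `bool(None)` is False.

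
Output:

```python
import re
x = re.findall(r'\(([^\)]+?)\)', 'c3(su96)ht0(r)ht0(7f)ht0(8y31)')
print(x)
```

Matches: at [2:8] match '(su96)', group 1 = 'su96'; at [11:14] match '(r)', group 1 = 'r'; at [17:21] match '(7f)', group 1 = '7f'; at [24:30] match '(8y31)', group 1 = '8y31'.
`findall` collects group 1 from each match (4 total).

['su96', 'r', '7f', '8y31']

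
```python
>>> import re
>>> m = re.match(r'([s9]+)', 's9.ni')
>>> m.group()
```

With `match`, the pattern is implicitly anchored at the beginning.
The match spans [0:2] → 's9'.

's9'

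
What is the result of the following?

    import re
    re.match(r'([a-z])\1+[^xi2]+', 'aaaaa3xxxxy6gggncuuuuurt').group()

`\1` is not a pattern — it's the concrete string captured by group 1, re-applied verbatim.
`re.match` only tries the pattern at the start of the string.
The match spans [0:6] → 'aaaaa3'.
Captured: group 1 = 'a'.

'aaaaa3'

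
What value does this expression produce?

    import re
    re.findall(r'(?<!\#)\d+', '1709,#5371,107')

The negative lookahead/lookbehind blocks any match where the forbidden context is present.
Since nothing is captured, `findall` lists the 3 matched substrings directly.

['1709', '371', '107']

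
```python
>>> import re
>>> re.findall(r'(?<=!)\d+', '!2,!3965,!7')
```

The positive lookaround only admits positions where the adjacent text matches; those characters stay outside the span.
Walking the string: at [1:2] → '2'; at [4:8] → '3965'; at [10:11] → '7'.
Since nothing is captured, `findall` lists the 3 matched substrings directly.

['2', '3965', '7']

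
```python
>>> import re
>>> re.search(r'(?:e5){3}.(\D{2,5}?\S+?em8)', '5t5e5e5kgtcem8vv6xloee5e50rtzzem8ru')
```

None

The pattern matches the literal 'e5' repeated 3 times, then any character; then 2 to 5 of a non-digit (lazy), then one or more of a non-whitespace character (lazy), then the literal 'em8' (captured).
Here nothing in the string fits, so the call returns None.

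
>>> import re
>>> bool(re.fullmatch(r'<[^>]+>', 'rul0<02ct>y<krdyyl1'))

False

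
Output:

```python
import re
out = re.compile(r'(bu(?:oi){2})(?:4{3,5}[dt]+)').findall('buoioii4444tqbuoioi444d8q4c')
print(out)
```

['buoioi']

This matches the literal 'bu', then the literal 'oi' repeated 2 times (captured); then 3 to 5 of the literal '4', then one or more of one of [dt] (non-capturing group).
Scanning left to right: at [13:23] match 'buoioi444d', group 1 = 'buoioi'.
`findall` collects group 1 from the one match (1 total).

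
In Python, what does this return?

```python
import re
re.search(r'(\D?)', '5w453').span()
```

(0, 0)

The pattern matches optionally a non-digit (captured).
The match spans [0:0] → ''.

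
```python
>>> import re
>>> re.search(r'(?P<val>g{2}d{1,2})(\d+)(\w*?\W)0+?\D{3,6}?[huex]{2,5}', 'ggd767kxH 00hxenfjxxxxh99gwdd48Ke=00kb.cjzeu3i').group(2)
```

'767'

The pattern matches exactly 2 of the literal 'g', then 1 to 2 of the literal 'd' (captured as 'val'); then one or more of a digit (captured); then zero or more of a word character (lazy), then a non-word character (captured); then one or more of a literal '0' (lazy); then 3 to 6 of a non-digit (lazy), then 2 to 5 of one of [huex].
Unlike `match`, `search` isn't anchored — it looks for the pattern anywhere in the string.
The match spans [0:23] → 'ggd767kxH 00hxenfjxxxxh'.
Captured: group 1 = 'ggd', group 2 = '767', group 3 = 'kxH '.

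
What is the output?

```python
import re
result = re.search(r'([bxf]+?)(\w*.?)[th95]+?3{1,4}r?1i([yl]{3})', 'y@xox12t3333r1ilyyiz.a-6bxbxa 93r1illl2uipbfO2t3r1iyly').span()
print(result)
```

(2, 18)

This matches one or more of one of [bxf] (lazy) (captured); then zero or more of a word character, then optionally any character (captured); then one or more of one of [th95] (lazy); then 1 to 4 of the literal '3', then optionally a literal 'r', then the literal '1i'; then exactly 3 of one of [yl] (captured).
Unlike `match`, `search` isn't anchored — it looks for the pattern anywhere in the string.
The match spans [2:18] → 'xox12t3333r1ilyy'.
Captured: group 1 = 'x', group 2 = 'ox12', group 3 = 'lyy'.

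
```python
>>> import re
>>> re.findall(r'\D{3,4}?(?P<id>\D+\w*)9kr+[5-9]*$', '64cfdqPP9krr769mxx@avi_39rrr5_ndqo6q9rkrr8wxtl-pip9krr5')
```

['l-pip']

A `+?`/`*?`/`{m,n}?` starts at its minimum and grows only as far as needed for what follows to match.
With a single group, `findall` returns only what that group captured — 1 item.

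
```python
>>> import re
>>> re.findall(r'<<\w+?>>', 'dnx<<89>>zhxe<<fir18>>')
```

['<<89>>', '<<fir18>>']

Scanning left to right: at [3:9] → '<<89>>'; at [13:22] → '<<fir18>>'.
`findall` yields the raw match text (2 of them) because the pattern has no groups.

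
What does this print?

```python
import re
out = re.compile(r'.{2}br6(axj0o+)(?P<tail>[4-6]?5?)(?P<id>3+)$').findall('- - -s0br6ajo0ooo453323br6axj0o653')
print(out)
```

Pattern: exactly 2 of any character, then the literal 'br6'; then the literal 'ax', then the literal 'j0', then one or more of a literal 'o' (captured); then optionally a character in [4-6], then optionally a literal '5' (captured as 'tail'); then one or more of a literal '3' (captured as 'id'); then anchored at the end.
3 groups means the one result is a tuple of 3 captured strings — 1 here.

[('axj0o', '65', '3')]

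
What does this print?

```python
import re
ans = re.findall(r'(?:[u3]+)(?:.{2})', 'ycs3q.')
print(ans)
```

`findall` yields the raw match text (1 of them) because the pattern has no groups.

['3q.']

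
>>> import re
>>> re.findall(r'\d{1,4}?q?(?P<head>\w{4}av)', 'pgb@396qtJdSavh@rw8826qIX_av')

Pattern: 1 to 4 of a digit (lazy), then optionally a literal 'q'; then exactly 4 of a word character, then the literal 'av' (captured as 'head').
One capturing group, so `findall` returns just the captured substring from each match — 2 in all.

['tJdSav', 'qIX_av']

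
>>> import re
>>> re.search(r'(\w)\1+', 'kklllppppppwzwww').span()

(0, 2)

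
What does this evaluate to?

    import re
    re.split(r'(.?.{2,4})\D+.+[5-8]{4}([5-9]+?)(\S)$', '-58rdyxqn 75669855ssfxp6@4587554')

['', '-58rd', '5', '4', '']

Because the pattern has a capturing group, `split` also inserts each captured text between the pieces.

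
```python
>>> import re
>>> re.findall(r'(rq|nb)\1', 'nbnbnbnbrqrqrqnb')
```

The backreference `\1` re-matches whatever the first group consumed, character for character.
Matches: at [0:4] match 'nbnb', group 1 = 'nb'; at [4:8] match 'nbnb', group 1 = 'nb'; at [8:12] match 'rqrq', group 1 = 'rq'.
With a single group, `findall` returns only what that group captured — 3 items.

['nb', 'nb', 'rq']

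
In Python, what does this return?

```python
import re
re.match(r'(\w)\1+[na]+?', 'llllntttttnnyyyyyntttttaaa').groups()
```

('l',)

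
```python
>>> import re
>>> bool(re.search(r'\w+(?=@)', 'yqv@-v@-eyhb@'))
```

True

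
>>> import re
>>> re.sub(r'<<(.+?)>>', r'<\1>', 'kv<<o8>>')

'kv<o8>'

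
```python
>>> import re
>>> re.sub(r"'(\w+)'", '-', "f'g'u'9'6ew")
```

Matches: at [1:4] → "'g'"; at [5:8] → "'9'".
Every occurrence is swapped for '-'.

'f-u-6ew'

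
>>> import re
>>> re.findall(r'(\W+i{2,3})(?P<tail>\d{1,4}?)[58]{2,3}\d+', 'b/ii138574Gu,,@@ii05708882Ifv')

The pattern matches one or more of a non-word character, then 2 to 3 of the literal 'i' (captured); then 1 to 4 of a digit (lazy) (captured as 'tail'); then 2 to 3 of one of [58], then one or more of a digit.
Multiple groups make `findall` return tuples — one 2-tuple for each match.

[('/ii', '13'), (',,@@ii', '0570')]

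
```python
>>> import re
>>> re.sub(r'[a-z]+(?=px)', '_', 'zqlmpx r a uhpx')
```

'_px r a _px'

Lookahead/lookbehind check context without consuming it, so the matched span excludes the asserted characters.
Matches: at [0:4] → 'zqlm'; at [11:13] → 'uh'.
Each match is replaced by '_'.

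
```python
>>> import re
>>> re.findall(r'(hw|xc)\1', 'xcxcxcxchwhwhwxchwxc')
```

['xc', 'xc', 'hw']

The backreference `\1` re-matches whatever the first group consumed, character for character.
Matches: at [0:4] match 'xcxc', group 1 = 'xc'; at [4:8] match 'xcxc', group 1 = 'xc'; at [8:12] match 'hwhw', group 1 = 'hw'.
One capturing group, so `findall` returns just the captured substring from each match — 3 in all.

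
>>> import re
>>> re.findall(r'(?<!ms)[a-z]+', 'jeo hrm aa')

['jeo', 'hrm', 'aa']

The negative lookahead/lookbehind blocks any match where the forbidden context is present.
Matches: at [0:3] → 'jeo'; at [4:7] → 'hrm'; at [8:10] → 'aa'.
Since nothing is captured, `findall` lists the 3 matched substrings directly.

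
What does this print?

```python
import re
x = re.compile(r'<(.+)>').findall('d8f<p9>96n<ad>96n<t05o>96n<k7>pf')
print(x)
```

Walking the string: at [3:30] match '<p9>96n<ad>96n<t05o>96n<k7>', group 1 = 'p9>96n<ad>96n<t05o>96n<k7'.
Because there's exactly one group, `findall` drops the full match and keeps group 1 from the one hit.

['p9>96n<ad>96n<t05o>96n<k7']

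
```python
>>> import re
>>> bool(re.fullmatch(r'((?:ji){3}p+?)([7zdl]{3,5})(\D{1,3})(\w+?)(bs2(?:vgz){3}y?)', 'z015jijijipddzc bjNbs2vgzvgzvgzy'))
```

This matches the literal 'ji' repeated 3 times, then one or more of a literal 'p' (lazy) (captured); then 3 to 5 of one of [7zdl] (captured); then 1 to 3 of a non-digit (captured); then one or more of a word character (lazy) (captured); then the literal 'bs2', then the literal 'vgz' repeated 3 times, then optionally a literal 'y' (captured).
`fullmatch` succeeds only if the pattern covers the string from start to end.
Here the pattern can't cover the whole string, so the call returns None, and `bool(None)` is False.

False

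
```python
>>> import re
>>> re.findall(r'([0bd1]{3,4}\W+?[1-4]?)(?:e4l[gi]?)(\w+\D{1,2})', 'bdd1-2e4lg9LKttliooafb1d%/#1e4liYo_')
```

Pattern: 3 to 4 of one of [0bd1], then one or more of a non-word character (lazy), then optionally a character in [1-4] (captured); then the literal 'e4l', then optionally one of [gi] (non-capturing group); then one or more of a word character, then 1 to 2 of a non-digit (captured).
Scanning left to right: at [0:26] match 'bdd1-2e4lg9LKttliooafb1d%/', groups = ('bdd1-2', '9LKttliooafb1d%/').
`findall` packs the 2 group values into a tuple for every match.

[('bdd1-2', '9LKttliooafb1d%/')]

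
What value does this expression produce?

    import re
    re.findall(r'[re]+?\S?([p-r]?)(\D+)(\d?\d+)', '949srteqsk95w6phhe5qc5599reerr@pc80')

The pattern matches one or more of one of [re] (lazy); then optionally a non-whitespace character; then optionally a character in [p-r] (captured); then one or more of a non-digit (captured); then optionally a digit, then one or more of a digit (captured).
Scanning left to right: at [4:12] match 'rteqsk95', groups = ('', 'eqsk', '95'); at [17:25] match 'e5qc5599', groups = ('q', 'c', '5599'); at [25:35] match 'reerr@pc80', groups = ('', 'err@pc', '80').
3 groups means each result is a tuple of 3 captured strings — 3 here.

[('', 'eqsk', '95'), ('q', 'c', '5599'), ('', 'err@pc', '80')]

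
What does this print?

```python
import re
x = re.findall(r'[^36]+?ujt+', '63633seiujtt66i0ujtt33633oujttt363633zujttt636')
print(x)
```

['seiujtt', 'i0ujtt', 'oujttt', 'zujttt']

This matches one or more of any character except [36] (lazy), then the literal 'uj'; then one or more of a literal 't'.
Walking the string: at [5:12] → 'seiujtt'; at [14:20] → 'i0ujtt'; at [25:31] → 'oujttt'; at [37:43] → 'zujttt'.
Since nothing is captured, `findall` lists the 4 matched substrings directly.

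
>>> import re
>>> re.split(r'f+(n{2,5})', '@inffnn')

['@in', 'nn', '']

Pattern: one or more of a literal 'f'; then 2 to 5 of a literal 'n' (captured).
Matches to split on: at [3:7] → 'ffnn'.
`re.split` interleaves the captured-group text with the surrounding fragments.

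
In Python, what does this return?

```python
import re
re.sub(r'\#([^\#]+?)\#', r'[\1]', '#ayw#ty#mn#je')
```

Matches: at [0:5] → '#ayw#'; at [7:11] → '#mn#'.
The replacement refers to a captured group, so each match is rewritten using its own captured text.

'[ayw]ty[mn]je'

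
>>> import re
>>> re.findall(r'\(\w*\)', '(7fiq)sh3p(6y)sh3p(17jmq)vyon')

['(7fiq)', '(6y)', '(17jmq)']

Since nothing is captured, `findall` lists the 3 matched substrings directly.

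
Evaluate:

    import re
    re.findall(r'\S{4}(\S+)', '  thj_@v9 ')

['@v9']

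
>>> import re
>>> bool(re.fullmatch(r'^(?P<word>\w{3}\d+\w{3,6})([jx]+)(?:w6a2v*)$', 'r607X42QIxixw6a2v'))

False

`fullmatch` succeeds only if the pattern covers the string from start to end.
Here there's no way to consume every character, so the call returns None, and `bool(None)` is False.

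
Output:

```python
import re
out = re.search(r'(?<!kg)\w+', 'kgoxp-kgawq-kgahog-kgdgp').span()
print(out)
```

(0, 5)

Because the assertion is negative and zero-width, positions next to the forbidden text are skipped.
`search` walks the string left to right and returns the first match it finds.
The match spans [0:5] → 'kgoxp'.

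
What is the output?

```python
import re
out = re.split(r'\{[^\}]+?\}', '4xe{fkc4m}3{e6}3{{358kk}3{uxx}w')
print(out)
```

['4xe', '3', '3', '3', 'w']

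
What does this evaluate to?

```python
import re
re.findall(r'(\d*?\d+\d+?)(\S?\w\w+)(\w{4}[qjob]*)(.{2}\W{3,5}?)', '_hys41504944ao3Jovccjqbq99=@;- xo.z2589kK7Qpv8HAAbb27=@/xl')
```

Pattern: zero or more of a digit (lazy), then one or more of a digit, then one or more of a digit (lazy) (captured); then optionally a non-whitespace character, then a word character, then one or more of a word character (captured); then exactly 4 of a word character, then zero or more of one of [qjob] (captured); then exactly 2 of any character, then 3 to 5 of a non-word character (lazy) (captured).
Matches: at [4:31] match '41504944ao3Jovccjqbq99=@;- ', groups = ('41504944', 'ao3Jovccjq', 'bq99', '=@;- '); at [35:56] match '2589kK7Qpv8HAAbb27=@/', groups = ('2589', 'kK7Qpv8H', 'AAbb', '27=@/').
With 4 capturing groups, `findall` returns a 4-tuple per match.

[('41504944', 'ao3Jovccjq', 'bq99', '=@;- '), ('2589', 'kK7Qpv8H', 'AAbb', '27=@/')]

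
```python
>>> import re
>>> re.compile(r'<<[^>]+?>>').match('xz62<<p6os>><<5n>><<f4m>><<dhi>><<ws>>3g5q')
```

With `match`, the pattern is implicitly anchored at the beginning.
Here the string doesn't start with a match, so the call returns None.

None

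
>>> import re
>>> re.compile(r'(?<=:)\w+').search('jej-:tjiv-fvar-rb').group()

'tjiv'

The `(?=…)`/`(?<=…)` assertion just peeks at neighbouring text; it doesn't advance the match position.
The match spans [5:9] → 'tjiv'.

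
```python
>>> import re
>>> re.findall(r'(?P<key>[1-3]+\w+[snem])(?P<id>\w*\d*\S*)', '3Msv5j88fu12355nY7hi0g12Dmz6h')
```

[('3Msv5j88fu12355nY7hi0g12Dm', 'z6h')]

Multiple groups make `findall` return tuples — one 2-tuple for the one match.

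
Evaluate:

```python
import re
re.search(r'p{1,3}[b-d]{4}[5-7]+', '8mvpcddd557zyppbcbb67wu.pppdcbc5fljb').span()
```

(3, 11)

Pattern: 1 to 3 of the literal 'p', then exactly 4 of a character in [b-d]; then one or more of a character in [5-7].
Unlike `match`, `search` isn't anchored — it looks for the pattern anywhere in the string.
The match spans [3:11] → 'pcddd557'.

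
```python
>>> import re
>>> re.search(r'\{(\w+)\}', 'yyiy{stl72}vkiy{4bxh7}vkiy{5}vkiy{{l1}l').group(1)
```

`search` walks the string left to right and returns the first match it finds.
The match spans [4:11] → '{stl72}'.
Captured: group 1 = 'stl72'.

'stl72'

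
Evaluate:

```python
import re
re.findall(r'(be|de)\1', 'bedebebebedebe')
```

['be']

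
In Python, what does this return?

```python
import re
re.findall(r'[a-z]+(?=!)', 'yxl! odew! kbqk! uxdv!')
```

Because the assertion is zero-width, the text it checks is not consumed and won't appear in the result.
Walking the string: at [0:3] → 'yxl'; at [5:9] → 'odew'; at [11:15] → 'kbqk'; at [17:21] → 'uxdv'.
`findall` yields the raw match text (4 of them) because the pattern has no groups.

['yxl', 'odew', 'kbqk', 'uxdv']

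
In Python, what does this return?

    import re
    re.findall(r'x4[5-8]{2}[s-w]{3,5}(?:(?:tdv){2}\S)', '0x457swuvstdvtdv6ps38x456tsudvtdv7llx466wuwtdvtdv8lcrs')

['x457swuvstdvtdv6', 'x466wuwtdvtdv8']

Pattern: the literal 'x4', then exactly 2 of a character in [5-8], then 3 to 5 of a character in [s-w]; then the literal 'tdv' repeated 2 times, then a non-whitespace character (non-capturing group).
Walking the string: at [1:17] → 'x457swuvstdvtdv6'; at [36:50] → 'x466wuwtdvtdv8'.
With no groups in the pattern, `findall` gives back each whole match — 2 here.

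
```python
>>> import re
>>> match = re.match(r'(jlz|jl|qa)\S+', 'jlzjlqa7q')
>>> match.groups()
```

('jlz',)

Alternation isn't longest-match — the leftmost alternative that fits at this position is chosen.
With `match`, the pattern is implicitly anchored at the beginning.
The match spans [0:9] → 'jlzjlqa7q'.
Captured: group 1 = 'jlz'.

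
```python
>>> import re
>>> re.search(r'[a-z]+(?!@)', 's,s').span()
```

(0, 1)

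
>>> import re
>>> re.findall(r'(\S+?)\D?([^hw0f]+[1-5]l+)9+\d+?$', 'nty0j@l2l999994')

[('nty0', '@l2l')]

This matches one or more of a non-whitespace character (lazy) (captured); then optionally a non-digit; then one or more of any character except [hw0f], then a character in [1-5], then one or more of a literal 'l' (captured); then one or more of the literal '9', then one or more of a digit (lazy); then anchored at the end.
Because the quantifier is non-greedy, it stops expanding at the earliest point where the rest of the pattern can succeed.
Walking the string: at [0:15] match 'nty0j@l2l999994', groups = ('nty0', '@l2l').
With 2 capturing groups, `findall` returns a 2-tuple per match.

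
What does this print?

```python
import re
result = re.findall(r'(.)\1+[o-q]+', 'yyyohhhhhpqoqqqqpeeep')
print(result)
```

['y', 'h', 'e']

The backreference `\1` re-matches whatever the first group consumed, character for character.
Walking the string: at [0:4] match 'yyyo', group 1 = 'y'; at [4:17] match 'hhhhhpqoqqqqp', group 1 = 'h'; at [17:21] match 'eeep', group 1 = 'e'.
Because there's exactly one group, `findall` drops the full match and keeps group 1 from each hit.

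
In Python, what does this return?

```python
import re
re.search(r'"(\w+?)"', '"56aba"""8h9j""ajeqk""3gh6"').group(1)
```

'56aba'

The match spans [0:7] → '"56aba"'.
Captured: group 1 = '56aba'.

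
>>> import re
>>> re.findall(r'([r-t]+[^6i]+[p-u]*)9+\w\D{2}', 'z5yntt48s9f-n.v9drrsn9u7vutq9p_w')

['tt48s9f-n.v9drrsn9u7vutq']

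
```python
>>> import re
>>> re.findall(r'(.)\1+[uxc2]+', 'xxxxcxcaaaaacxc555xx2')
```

After group 1 captures some text, `\1` only succeeds where that same text appears again.
Matches: at [0:7] match 'xxxxcxc', group 1 = 'x'; at [7:15] match 'aaaaacxc', group 1 = 'a'; at [15:21] match '555xx2', group 1 = '5'.
With a single group, `findall` returns only what that group captured — 3 items.

['x', 'a', '5']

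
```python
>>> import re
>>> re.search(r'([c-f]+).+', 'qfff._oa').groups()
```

This matches one or more of a character in [c-f] (captured); then one or more of any character.
`search` walks the string left to right and returns the first match it finds.
The match spans [1:8] → 'fff._oa'.
Captured: group 1 = 'fff'.

('fff',)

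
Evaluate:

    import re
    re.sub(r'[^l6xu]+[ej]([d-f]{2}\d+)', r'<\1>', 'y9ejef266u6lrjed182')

'<ef266>u6l<ed182>'

The pattern matches one or more of any character except [l6xu], then one of [ej]; then exactly 2 of a character in [d-f], then one or more of a digit (captured).
Matches: at [0:9] → 'y9ejef266'; at [12:19] → 'rjed182'.
`\1` in the replacement pulls in group 1's text for each match.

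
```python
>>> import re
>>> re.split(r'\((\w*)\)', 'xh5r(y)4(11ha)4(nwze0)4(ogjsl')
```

['xh5r', 'y', '4', '11ha', '4', 'nwze0', '4(ogjsl']

Matches to split on: at [4:7] → '(y)'; at [8:14] → '(11ha)'; at [15:22] → '(nwze0)'.
The group in the pattern means `split` returns the separators' captures alongside the pieces.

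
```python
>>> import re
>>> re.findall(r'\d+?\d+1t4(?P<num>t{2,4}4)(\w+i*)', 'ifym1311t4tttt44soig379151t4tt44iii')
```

This matches one or more of a digit (lazy), then one or more of a digit, then the literal '1t4'; then 2 to 4 of a literal 't', then a literal '4' (captured as 'num'); then one or more of a word character, then zero or more of the literal 'i' (captured).
Walking the string: at [4:35] match '1311t4tttt44soig379151t4tt44iii', groups = ('tttt4', '4soig379151t4tt44iii').
With 2 capturing groups, `findall` returns a 2-tuple per match.

[('tttt4', '4soig379151t4tt44iii')]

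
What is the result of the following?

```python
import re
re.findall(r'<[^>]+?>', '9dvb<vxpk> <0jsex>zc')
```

['<vxpk>', '<0jsex>']

Walking the string: at [4:10] → '<vxpk>'; at [11:18] → '<0jsex>'.
`findall` yields the raw match text (2 of them) because the pattern has no groups.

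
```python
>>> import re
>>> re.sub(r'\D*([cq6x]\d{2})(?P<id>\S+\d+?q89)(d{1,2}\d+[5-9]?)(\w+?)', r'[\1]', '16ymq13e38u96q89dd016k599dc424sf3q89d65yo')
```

Pattern: zero or more of a non-digit; then one of [cq6x], then exactly 2 of a digit (captured); then one or more of a non-whitespace character, then one or more of a digit (lazy), then the literal 'q89' (captured as 'id'); then 1 to 2 of the literal 'd', then one or more of a digit, then optionally a character in [5-9] (captured); then one or more of a word character (lazy) (captured).
`\1` in the replacement pulls in group 1's text for each match.

'16[q13]o'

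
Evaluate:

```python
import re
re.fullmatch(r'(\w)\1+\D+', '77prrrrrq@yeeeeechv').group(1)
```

After group 1 captures some text, `\1` only succeeds where that same text appears again.
For `fullmatch`, every character of the input must be accounted for by the pattern.
The match spans [0:19] → '77prrrrrq@yeeeeechv'.
Captured: group 1 = '7'.

'7'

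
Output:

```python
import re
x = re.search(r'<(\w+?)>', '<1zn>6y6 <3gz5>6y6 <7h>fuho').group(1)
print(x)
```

1zn

`re.search` tries every starting position until one works.
The match spans [0:5] → '<1zn>'.
Captured: group 1 = '1zn'.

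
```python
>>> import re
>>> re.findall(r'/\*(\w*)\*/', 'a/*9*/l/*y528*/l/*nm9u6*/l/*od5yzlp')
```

['9', 'y528', 'nm9u6']

One capturing group, so `findall` returns just the captured substring from each match — 3 in all.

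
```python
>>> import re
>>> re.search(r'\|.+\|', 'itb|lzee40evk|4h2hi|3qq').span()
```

(3, 20)

`re.search` scans for the first position where the pattern succeeds.
The match spans [3:20] → '|lzee40evk|4h2hi|'.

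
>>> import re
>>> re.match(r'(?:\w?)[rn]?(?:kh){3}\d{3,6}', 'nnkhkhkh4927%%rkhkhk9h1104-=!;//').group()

This matches optionally a word character (non-capturing group); then optionally one of [rn], then the literal 'kh' repeated 3 times, then 3 to 6 of a digit.
`re.match` won't scan ahead — the pattern has to work from the very first character.
The match spans [0:12] → 'nnkhkhkh4927'.

'nnkhkhkh4927'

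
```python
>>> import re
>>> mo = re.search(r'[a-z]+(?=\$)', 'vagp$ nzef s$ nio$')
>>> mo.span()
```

(0, 4)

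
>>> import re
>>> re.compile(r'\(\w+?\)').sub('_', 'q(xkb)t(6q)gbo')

'q_t_gbo'

Matches: at [1:6] → '(xkb)'; at [7:11] → '(6q)'.
Each match is replaced by '_'.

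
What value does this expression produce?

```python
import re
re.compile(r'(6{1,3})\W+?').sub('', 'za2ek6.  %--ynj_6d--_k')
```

The pattern matches 1 to 3 of a literal '6' (captured); then one or more of a non-word character (lazy).
A `+?`/`*?`/`{m,n}?` starts at its minimum and grows only as far as needed for what follows to match.
Matches: at [5:7] → '6.'.
Every occurrence is swapped for ''.

'za2ek  %--ynj_6d--_k'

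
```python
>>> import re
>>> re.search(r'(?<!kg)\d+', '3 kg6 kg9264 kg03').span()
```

(0, 1)

`(?!…)`/`(?<!…)` only lets a position through if the neighbouring text does NOT match; no characters are consumed.
Unlike `match`, `search` isn't anchored — it looks for the pattern anywhere in the string.
The match spans [0:1] → '3'.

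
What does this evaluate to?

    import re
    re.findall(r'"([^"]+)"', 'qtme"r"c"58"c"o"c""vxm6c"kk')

['r', '58', 'o', 'vxm6c']

Scanning left to right: at [4:7] match '"r"', group 1 = 'r'; at [8:12] match '"58"', group 1 = '58'; at [13:16] match '"o"', group 1 = 'o'; at [18:25] match '"vxm6c"', group 1 = 'vxm6c'.
Because there's exactly one group, `findall` drops the full match and keeps group 1 from each hit.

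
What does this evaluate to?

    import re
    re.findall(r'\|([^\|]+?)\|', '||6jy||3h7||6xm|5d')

['6jy', '3h7', '6xm']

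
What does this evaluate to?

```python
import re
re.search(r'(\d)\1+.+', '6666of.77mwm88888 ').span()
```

A backreference is literal: `\1` must see the identical characters the first group matched.
The match spans [0:18] → '6666of.77mwm88888 '.

(0, 18)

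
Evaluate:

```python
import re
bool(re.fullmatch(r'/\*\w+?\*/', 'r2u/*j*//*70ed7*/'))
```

`re.fullmatch` is like wrapping the pattern in `^…$` (in single-line mode).
Here the string isn't matched end-to-end, so the call returns None, and `bool(None)` is False.

False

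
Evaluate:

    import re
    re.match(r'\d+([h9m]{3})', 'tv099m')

None

This matches one or more of a digit; then exactly 3 of one of [h9m] (captured).
`match` is anchored at position 0; if the pattern doesn't fit there, it returns None.
Here the string doesn't start with a match, so the call returns None.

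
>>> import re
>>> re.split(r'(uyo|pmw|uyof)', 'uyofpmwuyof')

['', 'uyo', 'f', 'pmw', '', 'uyo', 'f']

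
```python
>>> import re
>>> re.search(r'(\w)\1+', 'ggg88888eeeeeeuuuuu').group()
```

After group 1 captures some text, `\1` only succeeds where that same text appears again.
`re.search` tries every starting position until one works.
The match spans [0:3] → 'ggg'.
Captured: group 1 = 'g'.

'ggg'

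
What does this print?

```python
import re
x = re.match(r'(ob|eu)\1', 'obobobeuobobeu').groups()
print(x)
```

('ob',)

The match spans [0:4] → 'obob'.
Captured: group 1 = 'ob'.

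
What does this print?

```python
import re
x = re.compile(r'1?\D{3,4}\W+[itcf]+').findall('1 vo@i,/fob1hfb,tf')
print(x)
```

The pattern matches optionally a literal '1', then 3 to 4 of a non-digit; then one or more of a non-word character; then one or more of one of [itcf].
Walking the string: at [0:6] → '1 vo@i'; at [11:18] → '1hfb,tf'.
`findall` yields the raw match text (2 of them) because the pattern has no groups.

['1 vo@i', '1hfb,tf']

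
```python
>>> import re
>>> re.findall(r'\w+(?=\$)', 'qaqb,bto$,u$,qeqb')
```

['bto', 'u']

Because the assertion is zero-width, the text it checks is not consumed and won't appear in the result.
Walking the string: at [5:8] → 'bto'; at [10:11] → 'u'.
No capturing groups, so `findall` returns the 2 full match strings.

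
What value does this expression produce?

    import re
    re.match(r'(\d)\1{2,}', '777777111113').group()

`\1` is not a pattern — it's the concrete string captured by group 1, re-applied verbatim.
`re.match` only tries the pattern at the start of the string.
The match spans [0:6] → '777777'.
Captured: group 1 = '7'.

'777777'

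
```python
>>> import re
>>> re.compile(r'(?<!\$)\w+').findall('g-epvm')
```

The negative lookahead/lookbehind blocks any match where the forbidden context is present.
Since nothing is captured, `findall` lists the 2 matched substrings directly.

['g', 'epvm']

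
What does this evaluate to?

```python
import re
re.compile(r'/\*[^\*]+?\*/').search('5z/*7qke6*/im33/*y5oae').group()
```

'/*7qke6*/'

`re.search` scans for the first position where the pattern succeeds.
The match spans [2:11] → '/*7qke6*/'.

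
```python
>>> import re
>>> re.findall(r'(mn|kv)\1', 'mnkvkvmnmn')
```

The backreference `\1` re-matches whatever the first group consumed, character for character.
Walking the string: at [2:6] match 'kvkv', group 1 = 'kv'; at [6:10] match 'mnmn', group 1 = 'mn'.
`findall` collects group 1 from each match (2 total).

['kv', 'mn']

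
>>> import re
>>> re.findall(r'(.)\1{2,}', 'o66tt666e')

After group 1 captures some text, `\1` only succeeds where that same text appears again.
Walking the string: at [5:8] match '666', group 1 = '6'.
One capturing group, so `findall` returns just the captured substring from the one match — 1 in all.

['6']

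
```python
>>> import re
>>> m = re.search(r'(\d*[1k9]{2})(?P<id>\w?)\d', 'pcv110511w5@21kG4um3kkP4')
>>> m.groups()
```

('110511', 'w')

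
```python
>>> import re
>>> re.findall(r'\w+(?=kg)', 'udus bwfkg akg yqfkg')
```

The `(?=…)`/`(?<=…)` assertion just peeks at neighbouring text; it doesn't advance the match position.
Scanning left to right: at [5:8] → 'bwf'; at [11:12] → 'a'; at [15:18] → 'yqf'.
No capturing groups, so `findall` returns the 3 full match strings.

['bwf', 'a', 'yqf']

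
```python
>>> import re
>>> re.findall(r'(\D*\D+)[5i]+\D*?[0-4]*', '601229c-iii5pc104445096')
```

['c-iii']

One capturing group, so `findall` returns just the captured substring from the one match — 1 in all.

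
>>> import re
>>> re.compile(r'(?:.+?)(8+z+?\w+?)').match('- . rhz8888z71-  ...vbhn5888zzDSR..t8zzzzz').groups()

('8888z7',)

The match spans [0:13] → '- . rhz8888z7'.
Captured: group 1 = '8888z7'.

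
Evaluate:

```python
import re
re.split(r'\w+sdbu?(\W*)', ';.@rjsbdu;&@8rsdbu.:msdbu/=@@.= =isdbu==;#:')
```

[';.@rjsbdu;&@', '.:', '', '/=@@.= =', '', '==;#:', '']

`re.split` interleaves the captured-group text with the surrounding fragments.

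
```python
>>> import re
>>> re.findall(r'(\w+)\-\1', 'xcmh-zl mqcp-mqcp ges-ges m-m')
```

['mqcp', 'ges', 'm']

The backreference `\1` re-matches whatever the first group consumed, character for character.
Walking the string: at [8:17] match 'mqcp-mqcp', group 1 = 'mqcp'; at [18:25] match 'ges-ges', group 1 = 'ges'; at [26:29] match 'm-m', group 1 = 'm'.
One capturing group, so `findall` returns just the captured substring from each match — 3 in all.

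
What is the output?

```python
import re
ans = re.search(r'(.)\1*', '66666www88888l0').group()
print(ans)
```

The backreference `\1` re-matches whatever the first group consumed, character for character.
Unlike `match`, `search` isn't anchored — it looks for the pattern anywhere in the string.
The match spans [0:5] → '66666'.
Captured: group 1 = '6'.

66666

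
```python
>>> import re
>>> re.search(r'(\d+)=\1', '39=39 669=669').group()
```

'39=39'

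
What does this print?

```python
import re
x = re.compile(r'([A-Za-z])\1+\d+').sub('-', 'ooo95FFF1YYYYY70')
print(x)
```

The backreference `\1` re-matches whatever the first group consumed, character for character.
Each match is replaced by '-'.

---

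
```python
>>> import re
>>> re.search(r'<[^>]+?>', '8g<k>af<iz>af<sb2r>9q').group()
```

`re.search` scans for the first position where the pattern succeeds.
The match spans [2:5] → '<k>'.

'<k>'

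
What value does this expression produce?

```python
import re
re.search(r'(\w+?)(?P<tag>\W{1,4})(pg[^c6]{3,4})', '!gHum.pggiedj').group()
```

This matches one or more of a word character (lazy) (captured); then 1 to 4 of a non-word character (captured as 'tag'); then the literal 'pg', then 3 to 4 of any character except [c6] (captured).
Unlike `match`, `search` isn't anchored — it looks for the pattern anywhere in the string.
The match spans [1:12] → 'gHum.pggied'.
Captured: group 1 = 'gHum', group 2 = '.', group 3 = 'pggied'.

'gHum.pggied'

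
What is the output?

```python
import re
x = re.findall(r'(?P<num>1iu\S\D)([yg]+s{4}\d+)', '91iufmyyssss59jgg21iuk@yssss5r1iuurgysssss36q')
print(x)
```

`findall` packs the 2 group values into a tuple for every match.

[('1iufm', 'yyssss59'), ('1iuk@', 'yssss5')]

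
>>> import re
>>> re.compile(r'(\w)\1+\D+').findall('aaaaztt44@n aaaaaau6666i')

The backreference `\1` re-matches whatever the first group consumed, character for character.
One capturing group, so `findall` returns just the captured substring from each match — 3 in all.

['a', '4', '6']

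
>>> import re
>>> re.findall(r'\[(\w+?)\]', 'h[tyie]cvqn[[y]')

['tyie', 'y']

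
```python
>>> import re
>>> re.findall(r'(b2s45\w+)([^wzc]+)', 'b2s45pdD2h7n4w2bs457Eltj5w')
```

[('b2s45pdD2h7n4w2bs457Eltj', '5')]

This matches the literal 'b2s', then the literal '45', then one or more of a word character (captured); then one or more of any character except [wzc] (captured).
Walking the string: at [0:25] match 'b2s45pdD2h7n4w2bs457Eltj5', groups = ('b2s45pdD2h7n4w2bs457Eltj', '5').
2 groups means the one result is a tuple of 2 captured strings — 1 here.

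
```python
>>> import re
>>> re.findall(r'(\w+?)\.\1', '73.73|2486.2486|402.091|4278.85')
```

['73', '2486', '8']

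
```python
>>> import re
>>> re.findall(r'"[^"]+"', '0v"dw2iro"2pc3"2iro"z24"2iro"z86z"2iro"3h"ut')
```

Matches: at [2:10] → '"dw2iro"'; at [14:20] → '"2iro"'; at [23:29] → '"2iro"'; at [33:39] → '"2iro"'.
With no groups in the pattern, `findall` gives back each whole match — 4 here.

['"dw2iro"', '"2iro"', '"2iro"', '"2iro"']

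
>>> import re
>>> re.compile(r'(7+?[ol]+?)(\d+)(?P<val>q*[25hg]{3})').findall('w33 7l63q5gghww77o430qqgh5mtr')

This matches one or more of the literal '7' (lazy), then one or more of one of [ol] (lazy) (captured); then one or more of a digit (captured); then zero or more of a literal 'q', then exactly 3 of one of [25hg] (captured as 'val').
`findall` packs the 3 group values into a tuple for every match.

[('7l', '63', 'q5gg'), ('77o', '430', 'qqgh5')]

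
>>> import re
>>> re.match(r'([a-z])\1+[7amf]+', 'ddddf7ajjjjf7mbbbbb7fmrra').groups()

('d',)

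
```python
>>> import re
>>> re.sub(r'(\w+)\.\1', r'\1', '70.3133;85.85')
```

`\1` has to match the exact text group 1 already captured.
Matches: at [8:13] → '85.85'.
The replacement refers to a captured group, so each match is rewritten using its own captured text.

'70.3133;85'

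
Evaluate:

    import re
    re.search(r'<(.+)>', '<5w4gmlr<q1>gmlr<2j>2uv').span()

(0, 20)

The match spans [0:20] → '<5w4gmlr<q1>gmlr<2j>'.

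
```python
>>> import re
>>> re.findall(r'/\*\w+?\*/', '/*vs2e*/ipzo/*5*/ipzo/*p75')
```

['/*vs2e*/', '/*5*/']

Scanning left to right: at [0:8] → '/*vs2e*/'; at [12:17] → '/*5*/'.
`findall` yields the raw match text (2 of them) because the pattern has no groups.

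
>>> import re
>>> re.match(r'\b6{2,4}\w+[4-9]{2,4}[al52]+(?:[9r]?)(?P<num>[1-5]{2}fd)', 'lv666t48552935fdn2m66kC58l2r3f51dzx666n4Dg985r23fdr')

This matches a word boundary (`\b`, zero-width); then 2 to 4 of a literal '6', then one or more of a word character, then 2 to 4 of a character in [4-9]; then one or more of one of [al52]; then optionally one of [9r] (non-capturing group); then exactly 2 of a character in [1-5], then the literal 'fd' (captured as 'num').
With `match`, the pattern is implicitly anchored at the beginning.
Here position 0 doesn't satisfy it, so the call returns None.

None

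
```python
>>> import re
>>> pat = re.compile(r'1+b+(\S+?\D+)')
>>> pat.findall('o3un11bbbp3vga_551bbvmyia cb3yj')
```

['p3vga_', 'vmyia cb']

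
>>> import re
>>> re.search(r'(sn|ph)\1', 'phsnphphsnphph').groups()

The backreference `\1` re-matches whatever the first group consumed, character for character.
`re.search` tries every starting position until one works.
The match spans [4:8] → 'phph'.
Captured: group 1 = 'ph'.

('ph',)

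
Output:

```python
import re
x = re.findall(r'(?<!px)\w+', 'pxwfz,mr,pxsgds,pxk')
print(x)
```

['pxwfz', 'mr', 'pxsgds', 'pxk']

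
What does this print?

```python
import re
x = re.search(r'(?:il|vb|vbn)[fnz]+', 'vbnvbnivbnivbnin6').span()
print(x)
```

`re.search` tries every starting position until one works.
The match spans [0:3] → 'vbn'.

(0, 3)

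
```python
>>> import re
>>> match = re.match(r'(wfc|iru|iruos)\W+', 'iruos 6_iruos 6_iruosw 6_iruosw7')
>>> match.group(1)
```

The match spans [0:6] → 'iruos '.
Captured: group 1 = 'iruos'.

'iruos'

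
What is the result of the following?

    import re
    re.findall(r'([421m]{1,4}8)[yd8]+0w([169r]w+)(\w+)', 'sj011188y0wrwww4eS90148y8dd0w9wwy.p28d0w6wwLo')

Pattern: 1 to 4 of one of [421m], then the literal '8' (captured); then one or more of one of [yd8], then the literal '0w'; then one of [169r], then one or more of the literal 'w' (captured); then one or more of a word character (captured).
Scanning left to right: at [3:33] match '11188y0wrwww4eS90148y8dd0w9wwy', groups = ('1118', 'rwww', '4eS90148y8dd0w9wwy'); at [35:45] match '28d0w6wwLo', groups = ('28', '6ww', 'Lo').
3 groups means each result is a tuple of 3 captured strings — 2 here.

[('1118', 'rwww', '4eS90148y8dd0w9wwy'), ('28', '6ww', 'Lo')]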